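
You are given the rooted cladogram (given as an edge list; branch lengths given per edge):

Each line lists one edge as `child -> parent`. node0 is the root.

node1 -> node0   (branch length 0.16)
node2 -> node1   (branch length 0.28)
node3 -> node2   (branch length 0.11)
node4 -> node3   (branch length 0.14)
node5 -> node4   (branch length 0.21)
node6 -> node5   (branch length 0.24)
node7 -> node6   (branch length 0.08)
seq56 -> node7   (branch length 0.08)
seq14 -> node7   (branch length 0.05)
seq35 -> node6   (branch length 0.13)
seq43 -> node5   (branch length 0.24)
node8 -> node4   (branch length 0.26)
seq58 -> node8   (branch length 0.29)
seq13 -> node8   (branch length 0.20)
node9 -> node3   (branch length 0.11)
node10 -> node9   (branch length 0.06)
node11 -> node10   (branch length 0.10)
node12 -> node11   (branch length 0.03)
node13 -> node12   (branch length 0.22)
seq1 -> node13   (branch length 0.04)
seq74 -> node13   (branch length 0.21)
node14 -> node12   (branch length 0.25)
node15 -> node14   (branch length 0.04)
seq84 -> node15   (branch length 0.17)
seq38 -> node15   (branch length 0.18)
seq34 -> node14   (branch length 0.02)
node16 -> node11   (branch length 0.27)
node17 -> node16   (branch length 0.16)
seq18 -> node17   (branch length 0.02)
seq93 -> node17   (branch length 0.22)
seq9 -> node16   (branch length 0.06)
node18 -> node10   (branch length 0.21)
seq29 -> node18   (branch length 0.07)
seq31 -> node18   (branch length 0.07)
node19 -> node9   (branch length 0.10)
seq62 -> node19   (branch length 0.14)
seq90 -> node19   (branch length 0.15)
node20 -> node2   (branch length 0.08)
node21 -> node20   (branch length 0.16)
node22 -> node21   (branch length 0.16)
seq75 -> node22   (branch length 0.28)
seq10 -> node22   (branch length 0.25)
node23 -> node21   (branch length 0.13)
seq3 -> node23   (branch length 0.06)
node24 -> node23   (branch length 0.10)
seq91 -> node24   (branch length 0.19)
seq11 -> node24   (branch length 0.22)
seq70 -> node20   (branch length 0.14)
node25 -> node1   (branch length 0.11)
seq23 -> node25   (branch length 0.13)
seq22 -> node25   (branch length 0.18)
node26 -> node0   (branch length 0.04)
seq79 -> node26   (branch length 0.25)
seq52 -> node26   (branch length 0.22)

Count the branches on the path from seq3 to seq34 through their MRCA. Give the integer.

11

The MRCA of seq3 and seq34 is the node subtending ((((((seq56,seq14),seq35),seq43),(seq58,seq13)),(((((seq1,seq74),((seq84,seq38),seq34)),((seq18,seq93),seq9)),(seq29,seq31)),(seq62,seq90))),(((seq75,seq10),(seq3,(seq91,seq11))),seq70)).
From seq3 up to that node: 4 branches. From seq34 up to the same node: 7 branches. Total: 4 + 7 = 11.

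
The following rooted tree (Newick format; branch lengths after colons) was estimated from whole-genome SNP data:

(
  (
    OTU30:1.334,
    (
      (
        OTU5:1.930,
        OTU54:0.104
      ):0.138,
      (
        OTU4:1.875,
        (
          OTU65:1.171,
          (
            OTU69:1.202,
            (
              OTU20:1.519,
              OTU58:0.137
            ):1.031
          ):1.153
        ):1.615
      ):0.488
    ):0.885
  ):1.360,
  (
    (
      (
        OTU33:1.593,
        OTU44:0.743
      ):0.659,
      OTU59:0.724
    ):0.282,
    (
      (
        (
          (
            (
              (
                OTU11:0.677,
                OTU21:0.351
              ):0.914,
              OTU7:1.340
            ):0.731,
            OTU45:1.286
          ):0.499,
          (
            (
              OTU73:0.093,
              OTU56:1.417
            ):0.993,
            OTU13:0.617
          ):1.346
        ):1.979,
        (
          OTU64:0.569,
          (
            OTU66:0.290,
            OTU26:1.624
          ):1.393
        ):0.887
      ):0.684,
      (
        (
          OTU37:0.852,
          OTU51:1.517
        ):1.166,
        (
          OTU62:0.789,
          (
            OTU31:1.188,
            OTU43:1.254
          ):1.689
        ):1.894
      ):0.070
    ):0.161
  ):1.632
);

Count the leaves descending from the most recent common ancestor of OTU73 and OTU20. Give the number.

The MRCA of OTU73 and OTU20 is the root, so the clade is the entire tree.
That clade contains 26 terminal taxa: OTU11, OTU13, OTU20, OTU21, OTU26, OTU30, OTU31, OTU33, OTU37, OTU4, OTU43, OTU44, OTU45, OTU5, OTU51, OTU54, OTU56, OTU58, OTU59, OTU62, OTU64, OTU65, OTU66, OTU69, OTU7, OTU73.

26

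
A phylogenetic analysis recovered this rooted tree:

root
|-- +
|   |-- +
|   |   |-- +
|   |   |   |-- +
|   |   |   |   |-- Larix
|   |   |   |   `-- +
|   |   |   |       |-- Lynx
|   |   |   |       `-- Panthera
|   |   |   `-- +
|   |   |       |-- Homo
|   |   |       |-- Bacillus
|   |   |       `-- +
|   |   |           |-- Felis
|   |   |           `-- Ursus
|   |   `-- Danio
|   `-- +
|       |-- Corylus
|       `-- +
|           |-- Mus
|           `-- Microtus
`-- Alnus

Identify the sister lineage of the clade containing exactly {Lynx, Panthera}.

The clade containing exactly {Lynx, Panthera} attaches to the tree at the node subtending (Larix,(Lynx,Panthera)).
The other lineage descending from that same node — the sister group — is the single tip Larix.

Larix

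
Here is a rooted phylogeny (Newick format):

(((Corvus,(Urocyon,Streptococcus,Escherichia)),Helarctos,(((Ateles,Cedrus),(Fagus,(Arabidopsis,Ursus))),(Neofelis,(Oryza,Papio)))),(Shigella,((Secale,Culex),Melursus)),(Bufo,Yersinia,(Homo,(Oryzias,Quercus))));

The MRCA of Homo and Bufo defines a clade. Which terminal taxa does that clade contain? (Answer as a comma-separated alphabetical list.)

Bufo, Homo, Oryzias, Quercus, Yersinia

Tracing Homo: it sits inside (Homo,(Oryzias,Quercus)).
Tracing Bufo: it sits inside (Bufo,Yersinia,(Homo,(Oryzias,Quercus))).
The smallest clade enclosing both is (Bufo,Yersinia,(Homo,(Oryzias,Quercus))); the answer is its 5 terminal taxa in alphabetical order.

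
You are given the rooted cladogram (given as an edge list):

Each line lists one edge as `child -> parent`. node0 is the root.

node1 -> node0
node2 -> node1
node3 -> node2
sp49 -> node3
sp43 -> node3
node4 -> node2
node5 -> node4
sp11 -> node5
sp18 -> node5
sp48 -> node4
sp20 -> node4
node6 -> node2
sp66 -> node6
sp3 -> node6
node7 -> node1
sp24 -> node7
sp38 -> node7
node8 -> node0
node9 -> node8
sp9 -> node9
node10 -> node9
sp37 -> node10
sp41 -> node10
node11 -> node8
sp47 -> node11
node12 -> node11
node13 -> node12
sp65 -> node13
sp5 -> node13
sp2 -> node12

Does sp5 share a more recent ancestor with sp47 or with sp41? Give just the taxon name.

The MRCA of sp5 and sp47 subtends (sp47,((sp65,sp5),sp2)) (4 taxa).
The MRCA of sp5 and sp41 subtends ((sp9,(sp37,sp41)),(sp47,((sp65,sp5),sp2))) (7 taxa).
The first is nested inside the second, so sp5 shares a more recent common ancestor with sp47.

sp47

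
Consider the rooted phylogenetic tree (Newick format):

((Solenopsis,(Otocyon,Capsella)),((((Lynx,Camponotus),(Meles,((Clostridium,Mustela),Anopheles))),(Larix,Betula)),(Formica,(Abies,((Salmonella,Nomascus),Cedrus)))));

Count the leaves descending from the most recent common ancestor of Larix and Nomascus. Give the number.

The MRCA of Larix and Nomascus is the node subtending ((((Lynx,Camponotus),(Meles,((Clostridium,Mustela),Anopheles))),(Larix,Betula)),(Formica,(Abies,((Salmonella,Nomascus),Cedrus)))).
That clade contains 13 terminal taxa: Abies, Anopheles, Betula, Camponotus, Cedrus, Clostridium, Formica, Larix, Lynx, Meles, Mustela, Nomascus, Salmonella.

13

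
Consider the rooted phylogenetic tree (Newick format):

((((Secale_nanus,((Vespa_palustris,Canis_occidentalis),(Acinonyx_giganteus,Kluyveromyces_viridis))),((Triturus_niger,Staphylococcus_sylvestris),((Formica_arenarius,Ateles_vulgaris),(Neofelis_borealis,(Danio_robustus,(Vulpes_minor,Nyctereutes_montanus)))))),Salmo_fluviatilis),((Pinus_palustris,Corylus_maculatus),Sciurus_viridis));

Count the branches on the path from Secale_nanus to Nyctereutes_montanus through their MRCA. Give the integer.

The MRCA of Secale_nanus and Nyctereutes_montanus is the node subtending ((Secale_nanus,((Vespa_palustris,Canis_occidentalis),(Acinonyx_giganteus,Kluyveromyces_viridis))),((Triturus_niger,Staphylococcus_sylvestris),((Formica_arenarius,Ateles_vulgaris),(Neofelis_borealis,(Danio_robustus,(Vulpes_minor,Nyctereutes_montanus)))))).
From Secale_nanus up to that node: 2 branches. From Nyctereutes_montanus up to the same node: 6 branches. Total: 2 + 6 = 8.

8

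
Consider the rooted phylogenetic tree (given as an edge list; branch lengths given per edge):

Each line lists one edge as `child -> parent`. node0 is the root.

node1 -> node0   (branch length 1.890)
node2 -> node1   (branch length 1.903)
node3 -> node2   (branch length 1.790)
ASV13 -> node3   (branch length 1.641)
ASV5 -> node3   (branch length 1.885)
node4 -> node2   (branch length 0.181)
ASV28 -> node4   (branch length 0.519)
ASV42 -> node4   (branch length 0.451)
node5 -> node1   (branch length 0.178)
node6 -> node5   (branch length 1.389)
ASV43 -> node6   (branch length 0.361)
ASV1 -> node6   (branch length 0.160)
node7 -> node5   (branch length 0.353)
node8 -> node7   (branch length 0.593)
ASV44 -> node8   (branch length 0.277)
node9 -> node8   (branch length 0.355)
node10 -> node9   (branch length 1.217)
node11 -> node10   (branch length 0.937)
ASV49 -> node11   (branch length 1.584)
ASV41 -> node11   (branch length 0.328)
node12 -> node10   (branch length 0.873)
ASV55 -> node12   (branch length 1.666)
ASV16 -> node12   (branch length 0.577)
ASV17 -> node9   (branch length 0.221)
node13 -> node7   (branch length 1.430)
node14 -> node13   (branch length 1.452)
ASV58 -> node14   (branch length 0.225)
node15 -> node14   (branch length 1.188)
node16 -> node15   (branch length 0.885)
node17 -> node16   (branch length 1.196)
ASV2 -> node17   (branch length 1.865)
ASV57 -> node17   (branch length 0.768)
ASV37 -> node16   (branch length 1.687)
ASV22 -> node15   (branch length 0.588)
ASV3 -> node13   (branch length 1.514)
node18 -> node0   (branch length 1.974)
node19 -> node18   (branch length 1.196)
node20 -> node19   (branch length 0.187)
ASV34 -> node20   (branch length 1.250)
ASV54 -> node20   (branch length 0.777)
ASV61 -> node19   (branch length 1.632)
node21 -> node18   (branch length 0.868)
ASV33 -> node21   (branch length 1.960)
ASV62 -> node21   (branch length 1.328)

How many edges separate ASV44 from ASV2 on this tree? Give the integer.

The MRCA of ASV44 and ASV2 is the node subtending ((ASV44,(((ASV49,ASV41),(ASV55,ASV16)),ASV17)),((ASV58,(((ASV2,ASV57),ASV37),ASV22)),ASV3)).
From ASV44 up to that node: 2 branches. From ASV2 up to the same node: 6 branches. Total: 2 + 6 = 8.

8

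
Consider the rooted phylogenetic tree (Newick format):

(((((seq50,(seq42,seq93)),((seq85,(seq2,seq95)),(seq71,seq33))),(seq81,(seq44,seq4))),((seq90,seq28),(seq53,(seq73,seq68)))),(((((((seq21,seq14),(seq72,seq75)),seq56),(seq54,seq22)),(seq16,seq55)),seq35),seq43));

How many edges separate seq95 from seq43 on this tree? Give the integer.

The MRCA of seq95 and seq43 is the root of the tree.
From seq95 up to that node: 7 branches. From seq43 up to the same node: 2 branches. Total: 7 + 2 = 9.

9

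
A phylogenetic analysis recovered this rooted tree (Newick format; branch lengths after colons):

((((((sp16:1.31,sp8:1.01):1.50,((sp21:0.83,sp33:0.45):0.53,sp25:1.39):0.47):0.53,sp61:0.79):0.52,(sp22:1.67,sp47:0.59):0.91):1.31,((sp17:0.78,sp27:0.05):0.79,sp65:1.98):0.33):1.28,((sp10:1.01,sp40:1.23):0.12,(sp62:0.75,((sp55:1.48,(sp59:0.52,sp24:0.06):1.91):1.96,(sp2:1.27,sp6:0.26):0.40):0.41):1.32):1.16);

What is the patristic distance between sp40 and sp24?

7.01

The path runs sp40 → … → MRCA → … → sp24; the MRCA is the node subtending ((sp10,sp40),(sp62,((sp55,(sp59,sp24)),(sp2,sp6)))).
Branch lengths along that path: 1.23 + 0.12 + 1.32 + 0.41 + 1.96 + 1.91 + 0.06 = 7.01.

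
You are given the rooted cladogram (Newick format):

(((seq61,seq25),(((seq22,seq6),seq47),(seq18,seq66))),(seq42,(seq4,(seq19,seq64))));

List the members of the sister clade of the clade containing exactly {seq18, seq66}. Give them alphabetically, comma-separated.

The clade containing exactly {seq18, seq66} attaches to the tree at the node subtending (((seq22,seq6),seq47),(seq18,seq66)).
The other lineage descending from that same node — the sister group — is ((seq22,seq6),seq47); its 3 tips in alphabetical order are the answer.

seq22, seq47, seq6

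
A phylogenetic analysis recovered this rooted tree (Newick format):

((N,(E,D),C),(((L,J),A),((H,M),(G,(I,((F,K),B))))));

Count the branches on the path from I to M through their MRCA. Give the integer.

The MRCA of I and M is the node subtending ((H,M),(G,(I,((F,K),B)))).
From I up to that node: 3 branches. From M up to the same node: 2 branches. Total: 3 + 2 = 5.

5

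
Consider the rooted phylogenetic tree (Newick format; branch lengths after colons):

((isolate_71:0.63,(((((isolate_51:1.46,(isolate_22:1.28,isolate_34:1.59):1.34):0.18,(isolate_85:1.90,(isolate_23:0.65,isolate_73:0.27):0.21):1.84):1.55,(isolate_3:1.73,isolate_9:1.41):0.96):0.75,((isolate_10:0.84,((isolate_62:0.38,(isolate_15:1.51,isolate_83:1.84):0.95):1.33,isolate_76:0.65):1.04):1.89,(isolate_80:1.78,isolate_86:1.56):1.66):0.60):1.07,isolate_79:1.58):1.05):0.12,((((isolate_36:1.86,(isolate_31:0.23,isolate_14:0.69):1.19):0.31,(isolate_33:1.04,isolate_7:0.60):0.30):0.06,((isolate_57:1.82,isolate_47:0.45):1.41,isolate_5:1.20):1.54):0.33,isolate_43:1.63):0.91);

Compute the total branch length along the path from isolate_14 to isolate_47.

The path runs isolate_14 → … → MRCA → … → isolate_47; the MRCA is the node subtending (((isolate_36,(isolate_31,isolate_14)),(isolate_33,isolate_7)),((isolate_57,isolate_47),isolate_5)).
Branch lengths along that path: 0.69 + 1.19 + 0.31 + 0.06 + 1.54 + 1.41 + 0.45 = 5.65.

5.65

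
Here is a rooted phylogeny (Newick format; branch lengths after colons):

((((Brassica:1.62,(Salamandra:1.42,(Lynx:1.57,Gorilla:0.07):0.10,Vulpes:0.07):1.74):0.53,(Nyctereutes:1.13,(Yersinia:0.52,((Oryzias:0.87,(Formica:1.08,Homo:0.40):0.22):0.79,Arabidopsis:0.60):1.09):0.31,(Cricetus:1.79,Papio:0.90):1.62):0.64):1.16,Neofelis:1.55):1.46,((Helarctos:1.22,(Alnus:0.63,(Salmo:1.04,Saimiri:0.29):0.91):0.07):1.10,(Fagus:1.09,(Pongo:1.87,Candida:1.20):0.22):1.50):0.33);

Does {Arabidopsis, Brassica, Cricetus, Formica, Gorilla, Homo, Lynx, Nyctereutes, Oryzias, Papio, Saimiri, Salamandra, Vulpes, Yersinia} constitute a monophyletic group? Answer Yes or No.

No

The MRCA of the listed taxa is the root, so the smallest clade containing them is the whole tree.
That clade also contains Alnus, Candida, Fagus, Helarctos, Neofelis, Pongo, Salmo, which are not in the proposed group, so the group is not monophyletic.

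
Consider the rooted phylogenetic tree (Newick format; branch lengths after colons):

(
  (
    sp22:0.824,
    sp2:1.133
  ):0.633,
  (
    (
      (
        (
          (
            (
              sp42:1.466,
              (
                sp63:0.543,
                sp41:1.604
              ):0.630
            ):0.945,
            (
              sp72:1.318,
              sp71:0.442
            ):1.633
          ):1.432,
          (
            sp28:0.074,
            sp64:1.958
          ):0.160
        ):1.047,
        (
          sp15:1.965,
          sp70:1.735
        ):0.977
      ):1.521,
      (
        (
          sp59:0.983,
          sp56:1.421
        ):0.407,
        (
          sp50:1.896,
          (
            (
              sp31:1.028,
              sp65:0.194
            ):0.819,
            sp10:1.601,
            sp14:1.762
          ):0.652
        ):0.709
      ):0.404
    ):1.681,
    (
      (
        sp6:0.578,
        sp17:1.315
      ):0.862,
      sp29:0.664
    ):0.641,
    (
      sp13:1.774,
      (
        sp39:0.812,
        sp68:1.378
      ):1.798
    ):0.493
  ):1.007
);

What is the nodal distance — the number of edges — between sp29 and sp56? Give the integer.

6

The MRCA of sp29 and sp56 is the node subtending ((((((sp42,(sp63,sp41)),(sp72,sp71)),(sp28,sp64)),(sp15,sp70)),((sp59,sp56),(sp50,((sp31,sp65),sp10,sp14)))),((sp6,sp17),sp29),(sp13,(sp39,sp68))).
From sp29 up to that node: 2 branches. From sp56 up to the same node: 4 branches. Total: 2 + 4 = 6.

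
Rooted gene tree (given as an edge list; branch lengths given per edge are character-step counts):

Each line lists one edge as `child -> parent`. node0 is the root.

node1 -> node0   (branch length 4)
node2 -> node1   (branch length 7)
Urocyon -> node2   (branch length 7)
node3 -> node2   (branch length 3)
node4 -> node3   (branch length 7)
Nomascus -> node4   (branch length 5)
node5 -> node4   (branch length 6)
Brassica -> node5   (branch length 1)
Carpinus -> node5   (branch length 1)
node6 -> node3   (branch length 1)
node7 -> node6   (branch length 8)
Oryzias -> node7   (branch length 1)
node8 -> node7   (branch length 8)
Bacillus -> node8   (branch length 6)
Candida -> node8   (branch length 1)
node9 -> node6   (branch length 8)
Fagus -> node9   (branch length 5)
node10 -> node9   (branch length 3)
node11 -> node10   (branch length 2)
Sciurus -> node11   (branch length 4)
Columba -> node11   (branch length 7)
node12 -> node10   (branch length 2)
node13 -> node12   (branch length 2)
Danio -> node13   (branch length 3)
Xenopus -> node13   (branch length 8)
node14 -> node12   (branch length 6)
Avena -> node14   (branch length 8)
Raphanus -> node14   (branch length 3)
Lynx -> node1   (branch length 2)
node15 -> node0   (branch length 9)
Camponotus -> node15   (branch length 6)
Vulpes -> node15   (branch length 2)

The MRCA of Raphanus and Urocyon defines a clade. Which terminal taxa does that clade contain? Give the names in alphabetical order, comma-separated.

Avena, Bacillus, Brassica, Candida, Carpinus, Columba, Danio, Fagus, Nomascus, Oryzias, Raphanus, Sciurus, Urocyon, Xenopus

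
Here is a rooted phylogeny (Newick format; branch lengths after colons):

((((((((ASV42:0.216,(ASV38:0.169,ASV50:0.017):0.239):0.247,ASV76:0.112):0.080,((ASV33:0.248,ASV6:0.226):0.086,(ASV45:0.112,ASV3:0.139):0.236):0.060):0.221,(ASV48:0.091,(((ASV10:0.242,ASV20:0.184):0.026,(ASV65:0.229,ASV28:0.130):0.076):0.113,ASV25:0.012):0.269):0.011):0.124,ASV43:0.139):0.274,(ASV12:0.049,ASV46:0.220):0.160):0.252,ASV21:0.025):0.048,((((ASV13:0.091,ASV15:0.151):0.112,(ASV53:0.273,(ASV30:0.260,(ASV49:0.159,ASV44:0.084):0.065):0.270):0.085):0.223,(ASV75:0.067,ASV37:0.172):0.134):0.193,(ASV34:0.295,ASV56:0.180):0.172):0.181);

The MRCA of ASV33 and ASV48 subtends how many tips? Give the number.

The MRCA of ASV33 and ASV48 is the node subtending ((((ASV42,(ASV38,ASV50)),ASV76),((ASV33,ASV6),(ASV45,ASV3))),(ASV48,(((ASV10,ASV20),(ASV65,ASV28)),ASV25))).
That clade contains 14 terminal taxa: ASV10, ASV20, ASV25, ASV28, ASV3, ASV33, ASV38, ASV42, ASV45, ASV48, ASV50, ASV6, ASV65, ASV76.

14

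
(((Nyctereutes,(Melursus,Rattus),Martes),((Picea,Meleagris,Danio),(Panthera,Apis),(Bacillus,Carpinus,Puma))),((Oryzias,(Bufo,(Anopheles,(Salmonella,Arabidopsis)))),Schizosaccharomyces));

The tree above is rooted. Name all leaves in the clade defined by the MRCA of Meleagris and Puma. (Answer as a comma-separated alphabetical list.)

Tracing Meleagris: it sits inside (Picea,Meleagris,Danio).
Tracing Puma: it sits inside (Bacillus,Carpinus,Puma).
The smallest clade enclosing both is ((Picea,Meleagris,Danio),(Panthera,Apis),(Bacillus,Carpinus,Puma)); the answer is its 8 terminal taxa in alphabetical order.

Apis, Bacillus, Carpinus, Danio, Meleagris, Panthera, Picea, Puma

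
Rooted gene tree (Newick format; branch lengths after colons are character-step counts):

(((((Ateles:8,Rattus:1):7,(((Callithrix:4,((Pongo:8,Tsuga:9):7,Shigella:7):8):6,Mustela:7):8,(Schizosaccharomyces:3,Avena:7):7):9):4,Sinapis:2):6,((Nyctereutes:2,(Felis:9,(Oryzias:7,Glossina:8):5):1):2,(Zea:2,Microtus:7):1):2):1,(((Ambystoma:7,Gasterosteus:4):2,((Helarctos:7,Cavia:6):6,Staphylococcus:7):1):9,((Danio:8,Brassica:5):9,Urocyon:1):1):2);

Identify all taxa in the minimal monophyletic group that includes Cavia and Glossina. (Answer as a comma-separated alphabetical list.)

Tracing Cavia: it sits inside (Helarctos,Cavia).
Tracing Glossina: it sits inside (Oryzias,Glossina).
The smallest clade enclosing both is the whole tree (their MRCA is the root), so the answer is all 24 tips in alphabetical order.

Ambystoma, Ateles, Avena, Brassica, Callithrix, Cavia, Danio, Felis, Gasterosteus, Glossina, Helarctos, Microtus, Mustela, Nyctereutes, Oryzias, Pongo, Rattus, Schizosaccharomyces, Shigella, Sinapis, Staphylococcus, Tsuga, Urocyon, Zea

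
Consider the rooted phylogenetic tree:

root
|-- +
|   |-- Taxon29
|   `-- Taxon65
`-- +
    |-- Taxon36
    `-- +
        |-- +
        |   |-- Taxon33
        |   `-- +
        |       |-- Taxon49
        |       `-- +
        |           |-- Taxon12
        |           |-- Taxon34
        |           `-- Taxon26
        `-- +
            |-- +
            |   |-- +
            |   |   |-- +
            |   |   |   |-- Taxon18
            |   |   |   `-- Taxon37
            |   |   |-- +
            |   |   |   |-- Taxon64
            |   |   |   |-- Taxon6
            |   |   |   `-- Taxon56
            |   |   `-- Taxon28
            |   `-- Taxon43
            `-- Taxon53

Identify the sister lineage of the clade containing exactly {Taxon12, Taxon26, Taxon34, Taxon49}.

Taxon33

The clade containing exactly {Taxon12, Taxon26, Taxon34, Taxon49} attaches to the tree at the node subtending (Taxon33,(Taxon49,(Taxon12,Taxon34,Taxon26))).
The other lineage descending from that same node — the sister group — is the single tip Taxon33.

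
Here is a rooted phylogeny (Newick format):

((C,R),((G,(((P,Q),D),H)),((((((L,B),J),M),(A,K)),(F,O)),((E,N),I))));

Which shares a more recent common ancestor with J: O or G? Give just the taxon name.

The MRCA of J and O subtends (((((L,B),J),M),(A,K)),(F,O)) (8 taxa).
The MRCA of J and G subtends ((G,(((P,Q),D),H)),((((((L,B),J),M),(A,K)),(F,O)),((E,N),I))) (16 taxa).
The first is nested inside the second, so J shares a more recent common ancestor with O.

O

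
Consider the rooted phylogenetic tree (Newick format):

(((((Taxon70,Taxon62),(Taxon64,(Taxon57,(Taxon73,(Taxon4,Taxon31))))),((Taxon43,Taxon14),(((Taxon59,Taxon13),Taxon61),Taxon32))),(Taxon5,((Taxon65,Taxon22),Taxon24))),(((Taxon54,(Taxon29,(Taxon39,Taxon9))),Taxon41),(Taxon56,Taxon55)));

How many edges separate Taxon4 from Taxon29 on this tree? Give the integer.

13

The MRCA of Taxon4 and Taxon29 is the root of the tree.
From Taxon4 up to that node: 8 branches. From Taxon29 up to the same node: 5 branches. Total: 8 + 5 = 13.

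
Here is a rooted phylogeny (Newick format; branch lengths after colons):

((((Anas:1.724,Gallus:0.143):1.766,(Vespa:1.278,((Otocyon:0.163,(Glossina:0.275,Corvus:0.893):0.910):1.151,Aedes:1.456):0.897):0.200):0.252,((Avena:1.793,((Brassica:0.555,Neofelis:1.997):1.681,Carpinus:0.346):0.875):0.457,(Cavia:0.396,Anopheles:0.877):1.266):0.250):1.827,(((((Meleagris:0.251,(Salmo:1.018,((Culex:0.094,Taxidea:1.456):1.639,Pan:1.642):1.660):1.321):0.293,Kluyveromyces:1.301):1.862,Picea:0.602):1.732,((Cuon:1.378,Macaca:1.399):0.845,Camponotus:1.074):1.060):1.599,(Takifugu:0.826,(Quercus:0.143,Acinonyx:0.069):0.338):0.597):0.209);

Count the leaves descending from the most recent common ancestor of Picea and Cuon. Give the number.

The MRCA of Picea and Cuon is the node subtending ((((Meleagris,(Salmo,((Culex,Taxidea),Pan))),Kluyveromyces),Picea),((Cuon,Macaca),Camponotus)).
That clade contains 10 terminal taxa: Camponotus, Culex, Cuon, Kluyveromyces, Macaca, Meleagris, Pan, Picea, Salmo, Taxidea.

10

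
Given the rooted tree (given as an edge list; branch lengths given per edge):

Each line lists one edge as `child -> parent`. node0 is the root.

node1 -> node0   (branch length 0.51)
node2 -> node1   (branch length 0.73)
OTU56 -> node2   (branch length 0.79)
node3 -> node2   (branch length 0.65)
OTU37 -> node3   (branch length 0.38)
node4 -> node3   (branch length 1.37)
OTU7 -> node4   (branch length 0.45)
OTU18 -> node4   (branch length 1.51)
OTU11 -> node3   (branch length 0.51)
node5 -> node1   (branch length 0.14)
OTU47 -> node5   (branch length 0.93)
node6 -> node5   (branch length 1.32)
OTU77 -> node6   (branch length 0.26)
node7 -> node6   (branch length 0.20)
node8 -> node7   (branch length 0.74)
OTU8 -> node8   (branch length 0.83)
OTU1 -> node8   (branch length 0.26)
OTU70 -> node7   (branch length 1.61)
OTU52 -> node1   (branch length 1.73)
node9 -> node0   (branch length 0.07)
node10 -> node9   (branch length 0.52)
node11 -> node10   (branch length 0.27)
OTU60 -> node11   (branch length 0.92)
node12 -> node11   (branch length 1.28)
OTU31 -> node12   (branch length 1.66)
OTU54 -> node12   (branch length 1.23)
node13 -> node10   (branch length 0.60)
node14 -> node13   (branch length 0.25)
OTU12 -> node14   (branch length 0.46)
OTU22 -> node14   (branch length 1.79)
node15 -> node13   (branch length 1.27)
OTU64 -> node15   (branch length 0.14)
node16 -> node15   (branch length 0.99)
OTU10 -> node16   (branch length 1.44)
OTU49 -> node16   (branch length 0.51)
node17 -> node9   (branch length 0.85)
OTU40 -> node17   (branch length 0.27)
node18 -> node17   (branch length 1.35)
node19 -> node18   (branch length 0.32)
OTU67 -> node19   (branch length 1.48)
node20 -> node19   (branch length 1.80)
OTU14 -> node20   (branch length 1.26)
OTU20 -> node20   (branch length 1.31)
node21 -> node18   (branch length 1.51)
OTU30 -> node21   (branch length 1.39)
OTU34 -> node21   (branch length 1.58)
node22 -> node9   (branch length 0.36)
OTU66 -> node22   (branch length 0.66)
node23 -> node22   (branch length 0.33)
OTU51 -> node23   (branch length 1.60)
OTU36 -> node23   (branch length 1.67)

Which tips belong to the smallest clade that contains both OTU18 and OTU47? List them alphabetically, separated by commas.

OTU1, OTU11, OTU18, OTU37, OTU47, OTU52, OTU56, OTU7, OTU70, OTU77, OTU8

Tracing OTU18: it sits inside (OTU7,OTU18).
Tracing OTU47: it sits inside (OTU47,(OTU77,((OTU8,OTU1),OTU70))).
The smallest clade enclosing both is ((OTU56,(OTU37,(OTU7,OTU18),OTU11)),(OTU47,(OTU77,((OTU8,OTU1),OTU70))),OTU52); the answer is its 11 terminal taxa in alphabetical order.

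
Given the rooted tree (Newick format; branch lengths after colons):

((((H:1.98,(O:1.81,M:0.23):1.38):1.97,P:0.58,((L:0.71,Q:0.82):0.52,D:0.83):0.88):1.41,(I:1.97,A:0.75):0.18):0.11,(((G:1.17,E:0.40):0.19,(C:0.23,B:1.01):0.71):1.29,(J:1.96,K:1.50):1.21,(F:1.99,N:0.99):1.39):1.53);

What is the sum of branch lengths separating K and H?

9.71

The path runs K → … → MRCA → … → H; the MRCA is the root of the tree.
Branch lengths along that path: 1.50 + 1.21 + 1.53 + 0.11 + 1.41 + 1.97 + 1.98 = 9.71.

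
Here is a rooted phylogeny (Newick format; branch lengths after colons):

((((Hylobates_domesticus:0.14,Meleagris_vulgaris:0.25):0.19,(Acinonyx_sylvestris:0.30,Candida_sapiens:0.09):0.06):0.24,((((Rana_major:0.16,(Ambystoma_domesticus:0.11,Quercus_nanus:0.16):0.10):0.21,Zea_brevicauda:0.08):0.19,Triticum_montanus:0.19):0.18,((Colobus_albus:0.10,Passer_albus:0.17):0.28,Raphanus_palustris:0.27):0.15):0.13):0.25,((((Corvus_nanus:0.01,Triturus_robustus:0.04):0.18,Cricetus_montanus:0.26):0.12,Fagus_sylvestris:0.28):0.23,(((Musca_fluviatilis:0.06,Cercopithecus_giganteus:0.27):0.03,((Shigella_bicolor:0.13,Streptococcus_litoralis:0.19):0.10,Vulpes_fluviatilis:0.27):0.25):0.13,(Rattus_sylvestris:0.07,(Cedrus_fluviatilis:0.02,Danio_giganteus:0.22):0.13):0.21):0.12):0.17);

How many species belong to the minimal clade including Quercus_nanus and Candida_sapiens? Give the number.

The MRCA of Quercus_nanus and Candida_sapiens is the node subtending (((Hylobates_domesticus,Meleagris_vulgaris),(Acinonyx_sylvestris,Candida_sapiens)),((((Rana_major,(Ambystoma_domesticus,Quercus_nanus)),Zea_brevicauda),Triticum_montanus),((Colobus_albus,Passer_albus),Raphanus_palustris))).
That clade contains 12 terminal taxa: Acinonyx_sylvestris, Ambystoma_domesticus, Candida_sapiens, Colobus_albus, Hylobates_domesticus, Meleagris_vulgaris, Passer_albus, Quercus_nanus, Rana_major, Raphanus_palustris, Triticum_montanus, Zea_brevicauda.

12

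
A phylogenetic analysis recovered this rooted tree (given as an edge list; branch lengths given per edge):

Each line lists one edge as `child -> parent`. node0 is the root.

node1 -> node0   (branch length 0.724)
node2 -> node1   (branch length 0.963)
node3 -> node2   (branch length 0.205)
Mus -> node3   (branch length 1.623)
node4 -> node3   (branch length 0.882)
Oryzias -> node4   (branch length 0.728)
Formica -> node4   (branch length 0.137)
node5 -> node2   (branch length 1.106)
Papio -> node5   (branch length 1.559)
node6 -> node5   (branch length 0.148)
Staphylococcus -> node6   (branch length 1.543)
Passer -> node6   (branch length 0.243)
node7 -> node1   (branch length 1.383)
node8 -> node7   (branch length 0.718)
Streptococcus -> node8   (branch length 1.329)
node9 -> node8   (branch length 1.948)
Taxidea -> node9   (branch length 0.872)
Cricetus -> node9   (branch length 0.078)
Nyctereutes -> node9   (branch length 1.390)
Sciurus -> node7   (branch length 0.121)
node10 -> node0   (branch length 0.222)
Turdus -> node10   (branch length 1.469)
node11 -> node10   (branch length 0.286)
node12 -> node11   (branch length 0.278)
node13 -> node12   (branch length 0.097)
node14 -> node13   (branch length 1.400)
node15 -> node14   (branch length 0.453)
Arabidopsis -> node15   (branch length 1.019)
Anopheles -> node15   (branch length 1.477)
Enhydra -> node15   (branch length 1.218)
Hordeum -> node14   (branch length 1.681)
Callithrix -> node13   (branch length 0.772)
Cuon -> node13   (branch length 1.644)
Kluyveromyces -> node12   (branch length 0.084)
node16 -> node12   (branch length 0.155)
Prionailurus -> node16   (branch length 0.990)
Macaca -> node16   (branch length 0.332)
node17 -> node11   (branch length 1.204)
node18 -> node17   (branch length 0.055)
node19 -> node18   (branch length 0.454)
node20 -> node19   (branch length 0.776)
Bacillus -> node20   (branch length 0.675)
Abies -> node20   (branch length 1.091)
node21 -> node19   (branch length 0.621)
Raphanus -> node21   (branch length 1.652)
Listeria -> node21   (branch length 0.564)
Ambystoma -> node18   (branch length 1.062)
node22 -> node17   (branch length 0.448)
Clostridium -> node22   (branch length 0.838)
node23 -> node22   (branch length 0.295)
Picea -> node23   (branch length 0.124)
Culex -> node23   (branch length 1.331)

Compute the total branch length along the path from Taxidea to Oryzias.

7.699

The path runs Taxidea → … → MRCA → … → Oryzias; the MRCA is the node subtending (((Mus,(Oryzias,Formica)),(Papio,(Staphylococcus,Passer))),((Streptococcus,(Taxidea,Cricetus,Nyctereutes)),Sciurus)).
Branch lengths along that path: 0.872 + 1.948 + 0.718 + 1.383 + 0.963 + 0.205 + 0.882 + 0.728 = 7.699.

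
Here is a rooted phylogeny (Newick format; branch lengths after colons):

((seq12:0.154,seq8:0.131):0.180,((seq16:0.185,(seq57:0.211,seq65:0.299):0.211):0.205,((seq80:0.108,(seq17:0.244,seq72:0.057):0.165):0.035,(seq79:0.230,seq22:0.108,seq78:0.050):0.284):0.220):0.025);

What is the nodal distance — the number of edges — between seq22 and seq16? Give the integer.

The MRCA of seq22 and seq16 is the node subtending ((seq16,(seq57,seq65)),((seq80,(seq17,seq72)),(seq79,seq22,seq78))).
From seq22 up to that node: 3 branches. From seq16 up to the same node: 2 branches. Total: 3 + 2 = 5.

5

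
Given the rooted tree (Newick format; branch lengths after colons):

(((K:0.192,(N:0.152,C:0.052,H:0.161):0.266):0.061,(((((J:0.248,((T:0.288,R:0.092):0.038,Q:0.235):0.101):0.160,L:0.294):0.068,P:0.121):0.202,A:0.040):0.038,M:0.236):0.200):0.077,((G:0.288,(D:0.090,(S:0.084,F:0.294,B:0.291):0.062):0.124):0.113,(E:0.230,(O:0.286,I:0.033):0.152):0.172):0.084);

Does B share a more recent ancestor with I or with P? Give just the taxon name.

I

The MRCA of B and I subtends ((G,(D,(S,F,B))),(E,(O,I))) (8 taxa).
The MRCA of B and P is the root, subtending the entire tree (20 taxa).
The first is nested inside the second, so B shares a more recent common ancestor with I.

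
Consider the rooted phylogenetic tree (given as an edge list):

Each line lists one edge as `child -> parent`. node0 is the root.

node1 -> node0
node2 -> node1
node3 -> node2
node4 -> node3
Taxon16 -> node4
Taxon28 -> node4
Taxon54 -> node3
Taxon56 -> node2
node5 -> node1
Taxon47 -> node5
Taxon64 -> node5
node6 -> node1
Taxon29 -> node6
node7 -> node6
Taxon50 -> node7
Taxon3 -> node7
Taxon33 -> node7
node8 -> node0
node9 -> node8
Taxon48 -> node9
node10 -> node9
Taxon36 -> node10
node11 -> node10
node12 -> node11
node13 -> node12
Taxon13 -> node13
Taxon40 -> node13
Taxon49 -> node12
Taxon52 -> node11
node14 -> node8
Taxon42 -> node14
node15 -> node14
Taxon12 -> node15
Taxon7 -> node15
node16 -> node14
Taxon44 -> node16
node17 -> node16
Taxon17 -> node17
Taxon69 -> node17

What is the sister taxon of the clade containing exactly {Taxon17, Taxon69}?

The clade containing exactly {Taxon17, Taxon69} attaches to the tree at the node subtending (Taxon44,(Taxon17,Taxon69)).
The other lineage descending from that same node — the sister group — is the single tip Taxon44.

Taxon44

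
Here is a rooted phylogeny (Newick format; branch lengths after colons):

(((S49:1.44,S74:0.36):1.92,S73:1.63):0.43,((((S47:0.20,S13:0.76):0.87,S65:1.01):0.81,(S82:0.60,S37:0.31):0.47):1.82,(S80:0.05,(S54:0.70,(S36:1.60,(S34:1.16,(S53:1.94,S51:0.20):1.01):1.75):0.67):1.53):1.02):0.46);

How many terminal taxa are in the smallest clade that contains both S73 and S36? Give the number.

The MRCA of S73 and S36 is the root, so the clade is the entire tree.
That clade contains 14 terminal taxa: S13, S34, S36, S37, S47, S49, S51, S53, S54, S65, S73, S74, S80, S82.

14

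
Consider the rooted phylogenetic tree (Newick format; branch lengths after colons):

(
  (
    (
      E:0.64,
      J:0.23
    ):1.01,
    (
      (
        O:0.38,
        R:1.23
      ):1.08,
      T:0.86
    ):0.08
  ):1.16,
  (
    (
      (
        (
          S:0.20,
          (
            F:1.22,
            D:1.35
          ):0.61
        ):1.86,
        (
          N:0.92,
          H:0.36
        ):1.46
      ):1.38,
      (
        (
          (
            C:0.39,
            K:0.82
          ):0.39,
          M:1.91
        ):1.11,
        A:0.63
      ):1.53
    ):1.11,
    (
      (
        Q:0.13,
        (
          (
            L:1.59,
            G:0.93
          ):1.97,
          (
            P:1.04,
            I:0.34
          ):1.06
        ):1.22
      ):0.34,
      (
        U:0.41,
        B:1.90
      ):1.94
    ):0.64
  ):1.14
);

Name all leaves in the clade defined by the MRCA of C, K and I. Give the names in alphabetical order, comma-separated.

A, B, C, D, F, G, H, I, K, L, M, N, P, Q, S, U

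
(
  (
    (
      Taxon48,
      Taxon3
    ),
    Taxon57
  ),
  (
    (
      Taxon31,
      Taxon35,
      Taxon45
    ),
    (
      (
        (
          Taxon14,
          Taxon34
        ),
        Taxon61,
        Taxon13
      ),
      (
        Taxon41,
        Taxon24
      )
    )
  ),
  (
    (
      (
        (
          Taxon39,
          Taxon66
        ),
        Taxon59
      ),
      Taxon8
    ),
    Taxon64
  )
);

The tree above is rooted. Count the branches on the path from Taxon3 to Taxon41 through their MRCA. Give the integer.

The MRCA of Taxon3 and Taxon41 is the root of the tree.
From Taxon3 up to that node: 3 branches. From Taxon41 up to the same node: 4 branches. Total: 3 + 4 = 7.

7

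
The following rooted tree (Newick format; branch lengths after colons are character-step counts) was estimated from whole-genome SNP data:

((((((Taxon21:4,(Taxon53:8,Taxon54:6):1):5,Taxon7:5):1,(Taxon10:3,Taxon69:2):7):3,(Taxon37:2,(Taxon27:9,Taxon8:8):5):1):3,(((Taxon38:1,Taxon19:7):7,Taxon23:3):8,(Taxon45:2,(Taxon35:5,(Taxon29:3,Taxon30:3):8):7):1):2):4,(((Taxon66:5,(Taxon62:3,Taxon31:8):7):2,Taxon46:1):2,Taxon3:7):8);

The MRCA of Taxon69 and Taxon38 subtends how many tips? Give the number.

The MRCA of Taxon69 and Taxon38 is the node subtending (((((Taxon21,(Taxon53,Taxon54)),Taxon7),(Taxon10,Taxon69)),(Taxon37,(Taxon27,Taxon8))),(((Taxon38,Taxon19),Taxon23),(Taxon45,(Taxon35,(Taxon29,Taxon30))))).
That clade contains 16 terminal taxa: Taxon10, Taxon19, Taxon21, Taxon23, Taxon27, Taxon29, Taxon30, Taxon35, Taxon37, Taxon38, Taxon45, Taxon53, Taxon54, Taxon69, Taxon7, Taxon8.

16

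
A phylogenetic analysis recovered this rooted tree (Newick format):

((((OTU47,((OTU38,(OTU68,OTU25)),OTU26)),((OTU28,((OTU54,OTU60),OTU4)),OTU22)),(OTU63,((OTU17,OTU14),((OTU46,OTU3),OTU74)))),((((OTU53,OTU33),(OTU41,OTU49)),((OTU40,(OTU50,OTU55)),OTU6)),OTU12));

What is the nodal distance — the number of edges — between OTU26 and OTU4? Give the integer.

7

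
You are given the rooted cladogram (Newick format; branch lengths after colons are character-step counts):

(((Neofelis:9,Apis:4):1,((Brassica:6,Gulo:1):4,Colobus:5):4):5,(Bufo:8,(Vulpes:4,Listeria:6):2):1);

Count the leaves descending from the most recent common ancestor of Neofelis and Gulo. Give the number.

5

The MRCA of Neofelis and Gulo is the node subtending ((Neofelis,Apis),((Brassica,Gulo),Colobus)).
That clade contains 5 terminal taxa: Apis, Brassica, Colobus, Gulo, Neofelis.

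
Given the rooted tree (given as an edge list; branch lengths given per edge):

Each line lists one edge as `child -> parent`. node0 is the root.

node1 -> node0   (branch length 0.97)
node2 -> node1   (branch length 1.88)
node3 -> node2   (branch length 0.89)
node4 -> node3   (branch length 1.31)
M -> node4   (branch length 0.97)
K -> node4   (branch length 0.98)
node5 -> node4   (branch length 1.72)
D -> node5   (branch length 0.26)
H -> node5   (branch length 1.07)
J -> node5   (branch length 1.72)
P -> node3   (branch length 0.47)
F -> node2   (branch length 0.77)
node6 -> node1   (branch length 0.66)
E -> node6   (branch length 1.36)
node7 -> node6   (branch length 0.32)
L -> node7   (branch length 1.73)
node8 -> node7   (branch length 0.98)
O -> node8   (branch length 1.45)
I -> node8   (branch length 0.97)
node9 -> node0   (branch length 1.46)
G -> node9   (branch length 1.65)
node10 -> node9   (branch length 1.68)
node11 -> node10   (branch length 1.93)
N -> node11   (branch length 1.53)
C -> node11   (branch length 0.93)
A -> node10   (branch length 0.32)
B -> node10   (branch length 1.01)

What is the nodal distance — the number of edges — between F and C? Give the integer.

The MRCA of F and C is the root of the tree.
From F up to that node: 3 branches. From C up to the same node: 4 branches. Total: 3 + 4 = 7.

7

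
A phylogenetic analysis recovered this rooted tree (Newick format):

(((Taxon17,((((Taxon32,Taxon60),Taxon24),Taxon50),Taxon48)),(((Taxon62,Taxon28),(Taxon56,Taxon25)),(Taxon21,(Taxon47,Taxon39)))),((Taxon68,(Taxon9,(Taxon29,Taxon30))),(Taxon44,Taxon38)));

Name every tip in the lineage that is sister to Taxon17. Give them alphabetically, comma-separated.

Taxon24, Taxon32, Taxon48, Taxon50, Taxon60

Taxon17 attaches to the tree at the node subtending (Taxon17,((((Taxon32,Taxon60),Taxon24),Taxon50),Taxon48)).
The other lineage descending from that same node — the sister group — is ((((Taxon32,Taxon60),Taxon24),Taxon50),Taxon48); its 5 tips in alphabetical order are the answer.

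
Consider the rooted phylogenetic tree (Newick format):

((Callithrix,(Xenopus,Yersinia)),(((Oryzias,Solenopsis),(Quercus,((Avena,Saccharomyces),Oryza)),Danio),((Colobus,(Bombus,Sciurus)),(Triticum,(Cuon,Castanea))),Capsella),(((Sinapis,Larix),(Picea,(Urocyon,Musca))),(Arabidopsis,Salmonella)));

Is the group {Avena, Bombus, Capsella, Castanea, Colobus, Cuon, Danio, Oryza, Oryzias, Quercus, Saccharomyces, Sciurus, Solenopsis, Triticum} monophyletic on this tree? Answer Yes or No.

The most recent common ancestor of these taxa subtends (((Oryzias,Solenopsis),(Quercus,((Avena,Saccharomyces),Oryza)),Danio),((Colobus,(Bombus,Sciurus)),(Triticum,(Cuon,Castanea))),Capsella).
That clade has exactly 14 tips — every listed taxon and nothing else — so the group is monophyletic.

Yes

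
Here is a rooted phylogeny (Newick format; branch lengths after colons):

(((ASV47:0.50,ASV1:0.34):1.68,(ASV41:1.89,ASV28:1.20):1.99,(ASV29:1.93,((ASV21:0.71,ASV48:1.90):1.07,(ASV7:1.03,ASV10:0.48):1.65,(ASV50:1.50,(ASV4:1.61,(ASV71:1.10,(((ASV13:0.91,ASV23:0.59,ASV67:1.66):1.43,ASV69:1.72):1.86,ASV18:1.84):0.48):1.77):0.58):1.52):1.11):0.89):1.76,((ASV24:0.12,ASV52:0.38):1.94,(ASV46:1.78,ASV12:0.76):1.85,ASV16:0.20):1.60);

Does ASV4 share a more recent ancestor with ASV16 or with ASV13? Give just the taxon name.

ASV13

The MRCA of ASV4 and ASV13 subtends (ASV4,(ASV71,(((ASV13,ASV23,ASV67),ASV69),ASV18))) (7 taxa).
The MRCA of ASV4 and ASV16 is the root, subtending the entire tree (22 taxa).
The first is nested inside the second, so ASV4 shares a more recent common ancestor with ASV13.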